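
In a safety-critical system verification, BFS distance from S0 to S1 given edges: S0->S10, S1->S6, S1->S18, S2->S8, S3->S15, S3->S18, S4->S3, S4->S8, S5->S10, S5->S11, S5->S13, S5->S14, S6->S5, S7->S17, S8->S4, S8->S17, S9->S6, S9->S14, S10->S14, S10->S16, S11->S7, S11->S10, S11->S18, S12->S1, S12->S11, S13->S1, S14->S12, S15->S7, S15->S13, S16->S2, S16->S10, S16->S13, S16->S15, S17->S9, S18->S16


BFS layer-by-layer from S0:
  dist 0: {S0}
  dist 1: {S10}
  dist 2: {S14, S16}
  dist 3: {S2, S12, S13, S15}
  dist 4: {S1, S7, S8, S11}
  -> S1 reached at distance 4
Shortest path length = 4

4


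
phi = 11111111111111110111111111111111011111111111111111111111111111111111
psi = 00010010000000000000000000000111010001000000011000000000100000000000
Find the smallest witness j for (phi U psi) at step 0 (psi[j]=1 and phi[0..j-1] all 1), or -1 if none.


(phi U psi) at 0: need smallest j with psi[j]=1 and phi[i]=1 for all i in [0,j).
Scan from step 0:
  step 0: phi=1, psi=0 -> continue
  step 1: phi=1, psi=0 -> continue
  step 2: phi=1, psi=0 -> continue
  step 3: psi=1 and phi held for [0,3) -> witness found
Witness step = 3

3


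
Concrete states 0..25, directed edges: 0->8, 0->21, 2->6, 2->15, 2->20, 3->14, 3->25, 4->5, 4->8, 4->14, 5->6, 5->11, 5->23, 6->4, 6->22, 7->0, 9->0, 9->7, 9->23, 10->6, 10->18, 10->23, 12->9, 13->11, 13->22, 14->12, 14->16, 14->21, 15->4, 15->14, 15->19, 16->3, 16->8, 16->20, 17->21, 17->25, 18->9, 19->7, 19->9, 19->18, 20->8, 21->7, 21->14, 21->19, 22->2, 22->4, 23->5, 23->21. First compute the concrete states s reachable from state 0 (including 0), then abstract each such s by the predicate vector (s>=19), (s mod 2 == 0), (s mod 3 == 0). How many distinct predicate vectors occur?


BFS from 0:
Concrete reachable: {0, 2, 3, 4, 5, 6, 7, 8, 9, 11, 12, 14, 15, 16, 18, 19, 20, 21, 22, 23, 25}
Abstract via predicates (s>=19), (s mod 2 == 0), (s mod 3 == 0):
  (0,0,0) <- {5, 7, 11}
  (0,0,1) <- {3, 9, 15}
  (0,1,0) <- {2, 4, 8, 14, 16}
  (0,1,1) <- {0, 6, 12, 18}
  (1,0,0) <- {19, 23, 25}
  (1,0,1) <- {21}
  (1,1,0) <- {20, 22}
Distinct abstract states = 7

7


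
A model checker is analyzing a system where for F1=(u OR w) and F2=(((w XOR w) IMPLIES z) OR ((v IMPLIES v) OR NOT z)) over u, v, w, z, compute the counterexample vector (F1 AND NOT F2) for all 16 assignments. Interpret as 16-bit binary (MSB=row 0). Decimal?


F1 = (u OR w)
F2 = (((w XOR w) IMPLIES z) OR ((v IMPLIES v) OR NOT z))
Counterexample to F1=>F2 is where F1=1 and F2=0.
Evaluate each row (bits = u,v,w,z, MSB first):
  row 0 [0000]: F1=0 F2=1 -> F1&~F2 -> 0
  row 1 [0001]: F1=0 F2=1 -> F1&~F2 -> 0
  row 2 [0010]: F1=1 F2=1 -> F1&~F2 -> 0
  row 3 [0011]: F1=1 F2=1 -> F1&~F2 -> 0
  row 4 [0100]: F1=0 F2=1 -> F1&~F2 -> 0
  row 5 [0101]: F1=0 F2=1 -> F1&~F2 -> 0
  row 6 [0110]: F1=1 F2=1 -> F1&~F2 -> 0
  row 7 [0111]: F1=1 F2=1 -> F1&~F2 -> 0
  row 8 [1000]: F1=1 F2=1 -> F1&~F2 -> 0
  row 9 [1001]: F1=1 F2=1 -> F1&~F2 -> 0
  row 10 [1010]: F1=1 F2=1 -> F1&~F2 -> 0
  row 11 [1011]: F1=1 F2=1 -> F1&~F2 -> 0
  row 12 [1100]: F1=1 F2=1 -> F1&~F2 -> 0
  row 13 [1101]: F1=1 F2=1 -> F1&~F2 -> 0
  row 14 [1110]: F1=1 F2=1 -> F1&~F2 -> 0
  row 15 [1111]: F1=1 F2=1 -> F1&~F2 -> 0
Full result column, 4 rows per line (u,v fixed per line; w,z runs 00..11 left to right):
  rows 0-3 [u,v=00]: 0000  = hex 0
  rows 4-7 [u,v=01]: 0000  = hex 0
  rows 8-11 [u,v=10]: 0000  = hex 0
  rows 12-15 [u,v=11]: 0000  = hex 0
Counterexample vector (row 0 .. row 15) = 0000000000000000
Output column grouped in 4s = 0000 0000 0000 0000 = 0x0000
Convert to decimal digit by digit (value = value*16 + digit):
  0 -> 0
  0*16 + 0 = 0
  0*16 + 0 = 0
  0*16 + 0 = 0
Decimal = 0

0


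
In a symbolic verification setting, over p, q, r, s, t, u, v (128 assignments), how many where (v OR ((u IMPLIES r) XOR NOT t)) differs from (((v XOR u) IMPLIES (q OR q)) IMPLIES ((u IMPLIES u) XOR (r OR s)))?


F1 = (v OR ((u IMPLIES r) XOR NOT t))
F2 = (((v XOR u) IMPLIES (q OR q)) IMPLIES ((u IMPLIES u) XOR (r OR s)))
Evaluate both on each of 128 rows (bits = p,q,r,s,t,u,v):
  row 0 [0000000]: F1=0 F2=1 (differ) -> 1
  row 1 [0000001]: F1=1 F2=1 -> 0
  row 2 [0000010]: F1=1 F2=1 -> 0
  row 3 [0000011]: F1=1 F2=1 -> 0
  row 4 [0000100]: F1=1 F2=1 -> 0
  (every remaining row is evaluated the same way; all 128 results are listed next)
Full result column, 8 rows per line (p,q,r,s fixed per line; t,u,v runs 000..111 left to right):
  rows 0-7 [p,q,r,s=0000]: 10000010  (ones: 2)
  rows 8-15 [p,q,r,s=0001]: 00011011  (ones: 4)
  rows 16-23 [p,q,r,s=0010]: 00111001  (ones: 4)
  rows 24-31 [p,q,r,s=0011]: 00111001  (ones: 4)
  rows 32-39 [p,q,r,s=0100]: 10000010  (ones: 2)
  rows 40-47 [p,q,r,s=0101]: 01111101  (ones: 6)
  rows 48-55 [p,q,r,s=0110]: 01011111  (ones: 6)
  rows 56-63 [p,q,r,s=0111]: 01011111  (ones: 6)
  rows 64-71 [p,q,r,s=1000]: 10000010  (ones: 2)
  rows 72-79 [p,q,r,s=1001]: 00011011  (ones: 4)
  rows 80-87 [p,q,r,s=1010]: 00111001  (ones: 4)
  rows 88-95 [p,q,r,s=1011]: 00111001  (ones: 4)
  rows 96-103 [p,q,r,s=1100]: 10000010  (ones: 2)
  rows 104-111 [p,q,r,s=1101]: 01111101  (ones: 6)
  rows 112-119 [p,q,r,s=1110]: 01011111  (ones: 6)
  rows 120-127 [p,q,r,s=1111]: 01011111  (ones: 6)
Disagreements = 2+4+4+4+2+6+6+6+2+4+4+4+2+6+6+6 = 68

68


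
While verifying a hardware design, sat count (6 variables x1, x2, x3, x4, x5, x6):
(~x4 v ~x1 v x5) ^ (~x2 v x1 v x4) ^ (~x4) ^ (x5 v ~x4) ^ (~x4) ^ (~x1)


CNF with 6 clauses over 6 vars (64 assignments).
An assignment satisfies CNF iff every clause has >=1 true literal.
Check each row (bits = x1,x2,x3,x4,x5,x6; clause T/F shown):
  row 0 [000000]: clauses=TTTTTT -> 1
  row 1 [000001]: clauses=TTTTTT -> 1
  row 2 [000010]: clauses=TTTTTT -> 1
  row 3 [000011]: clauses=TTTTTT -> 1
  row 4 [000100]: clauses=TTFFFT -> 0
  (every remaining row is evaluated the same way; all 64 results are listed next)
Full result column, 8 rows per line (x1,x2,x3 fixed per line; x4,x5,x6 runs 000..111 left to right):
  rows 0-7 [x1,x2,x3=000]: 11110000  (ones: 4)
  rows 8-15 [x1,x2,x3=001]: 11110000  (ones: 4)
  rows 16-23 [x1,x2,x3=010]: 00000000  (ones: 0)
  rows 24-31 [x1,x2,x3=011]: 00000000  (ones: 0)
  rows 32-39 [x1,x2,x3=100]: 00000000  (ones: 0)
  rows 40-47 [x1,x2,x3=101]: 00000000  (ones: 0)
  rows 48-55 [x1,x2,x3=110]: 00000000  (ones: 0)
  rows 56-63 [x1,x2,x3=111]: 00000000  (ones: 0)
Satisfying assignments = 4+4+0+0+0+0+0+0 = 8

8


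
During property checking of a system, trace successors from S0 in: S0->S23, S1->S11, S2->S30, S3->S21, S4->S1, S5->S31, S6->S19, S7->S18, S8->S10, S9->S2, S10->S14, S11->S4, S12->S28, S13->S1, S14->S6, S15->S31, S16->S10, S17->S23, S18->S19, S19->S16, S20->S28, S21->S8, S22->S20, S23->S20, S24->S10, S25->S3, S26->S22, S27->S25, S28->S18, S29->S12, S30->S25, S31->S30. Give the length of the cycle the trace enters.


Trace from S0 until a state repeats:
  S0 -> S23 -> S20 -> S28 -> S18 -> S19 -> S16 -> S10 -> S14 -> S6 -> S19
S19 first seen at step 5, revisited at step 10.
Cycle length = 10 - 5 = 5

5


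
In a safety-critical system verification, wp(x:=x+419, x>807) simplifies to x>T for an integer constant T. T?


Formula: wp(x:=E, P) = P[E/x] (substitute E for x in postcondition)
Step 1: Postcondition: x>807
Step 2: Substitute x+419 for x: x+419>807
Step 3: Solve for x: x > 807-419 = 388

388


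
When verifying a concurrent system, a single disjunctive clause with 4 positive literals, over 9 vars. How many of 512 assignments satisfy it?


Step 1: Total=2^9=512
Step 2: Unsat when all 4 false: 2^5=32
Step 3: Sat=512-32=480

480


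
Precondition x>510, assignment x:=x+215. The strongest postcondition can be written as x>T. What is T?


Formula: sp(P, x:=E) = exists old_x. (x = E[old_x/x]) AND P[old_x/x] (old_x is the value of x before the assignment; eliminate old_x by solving x = E[old_x/x] for old_x)
Step 1: Precondition P: x>510, i.e. old_x > 510
Step 2: Assignment gives x = old_x + 215, so old_x = x - 215
Step 3: Substitute into P: x - 215 > 510
Step 4: Simplify: x > 510+215 = 725

725


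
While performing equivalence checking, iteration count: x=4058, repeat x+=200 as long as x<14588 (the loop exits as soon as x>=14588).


Step 1: x goes from 4058 toward 14588 by 200; the body runs while x<14588, so iterations = ceil((bound-start)/step)
Step 2: Distance=10530
Step 3: ceil(10530/200)=53

53


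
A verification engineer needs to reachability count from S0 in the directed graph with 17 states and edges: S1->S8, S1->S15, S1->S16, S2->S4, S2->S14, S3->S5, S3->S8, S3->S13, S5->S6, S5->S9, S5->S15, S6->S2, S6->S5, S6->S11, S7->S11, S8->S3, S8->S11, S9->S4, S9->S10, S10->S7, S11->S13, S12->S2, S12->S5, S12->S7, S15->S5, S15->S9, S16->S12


BFS from S0:
  layer 0: {S0}
Reachable set: {S0}
Count = 1

1


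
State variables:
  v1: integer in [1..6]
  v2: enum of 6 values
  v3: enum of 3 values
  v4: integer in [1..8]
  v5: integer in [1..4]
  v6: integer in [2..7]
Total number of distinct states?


State space = product of domain sizes of all variables.
Domain sizes:
  v1 (integer in [1..6]): 6
  v2 (enum of 6 values): 6
  v3 (enum of 3 values): 3
  v4 (integer in [1..8]): 8
  v5 (integer in [1..4]): 4
  v6 (integer in [2..7]): 6
Product = 6 * 6 * 3 * 8 * 4 * 6 = 20736

20736


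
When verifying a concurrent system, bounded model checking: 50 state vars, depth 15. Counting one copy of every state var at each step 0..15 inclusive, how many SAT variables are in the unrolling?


BMC unrolls to depth k, creating one copy of each state var for steps 0..k.
Step count = 15 + 1 = 16 (steps 0 through 15)
Vars per step = 50
Total = 50 * 16 = 800

800


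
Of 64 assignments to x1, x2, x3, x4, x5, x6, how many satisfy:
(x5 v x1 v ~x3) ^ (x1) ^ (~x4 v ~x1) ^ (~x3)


CNF with 4 clauses over 6 vars (64 assignments).
An assignment satisfies CNF iff every clause has >=1 true literal.
Check each row (bits = x1,x2,x3,x4,x5,x6; clause T/F shown):
  row 0 [000000]: clauses=TFTT -> 0
  row 1 [000001]: clauses=TFTT -> 0
  row 2 [000010]: clauses=TFTT -> 0
  row 3 [000011]: clauses=TFTT -> 0
  row 4 [000100]: clauses=TFTT -> 0
  (every remaining row is evaluated the same way; all 64 results are listed next)
Full result column, 8 rows per line (x1,x2,x3 fixed per line; x4,x5,x6 runs 000..111 left to right):
  rows 0-7 [x1,x2,x3=000]: 00000000  (ones: 0)
  rows 8-15 [x1,x2,x3=001]: 00000000  (ones: 0)
  rows 16-23 [x1,x2,x3=010]: 00000000  (ones: 0)
  rows 24-31 [x1,x2,x3=011]: 00000000  (ones: 0)
  rows 32-39 [x1,x2,x3=100]: 11110000  (ones: 4)
  rows 40-47 [x1,x2,x3=101]: 00000000  (ones: 0)
  rows 48-55 [x1,x2,x3=110]: 11110000  (ones: 4)
  rows 56-63 [x1,x2,x3=111]: 00000000  (ones: 0)
Satisfying assignments = 0+0+0+0+4+0+4+0 = 8

8


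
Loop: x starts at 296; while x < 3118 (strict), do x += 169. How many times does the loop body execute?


Step 1: x goes from 296 toward 3118 by 169; the body runs while x<3118, so iterations = ceil((bound-start)/step)
Step 2: Distance=2822
Step 3: ceil(2822/169)=17

17


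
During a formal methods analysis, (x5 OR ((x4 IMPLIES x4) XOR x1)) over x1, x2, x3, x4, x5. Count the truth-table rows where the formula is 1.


Formula: (x5 OR ((x4 IMPLIES x4) XOR x1)) over 5 vars (32 rows)
Evaluate each row (x1, x2, x3, x4, x5 as bits, MSB first):
  row 0 [00000]: (0 OR ((0 IMPLIES 0) XOR 0)) -> 1
  row 1 [00001]: (1 OR ((0 IMPLIES 0) XOR 0)) -> 1
  row 2 [00010]: (0 OR ((1 IMPLIES 1) XOR 0)) -> 1
  row 3 [00011]: (1 OR ((1 IMPLIES 1) XOR 0)) -> 1
  row 4 [00100]: (0 OR ((0 IMPLIES 0) XOR 0)) -> 1
  row 5 [00101]: (1 OR ((0 IMPLIES 0) XOR 0)) -> 1
  row 6 [00110]: (0 OR ((1 IMPLIES 1) XOR 0)) -> 1
  row 7 [00111]: (1 OR ((1 IMPLIES 1) XOR 0)) -> 1
  row 8 [01000]: (0 OR ((0 IMPLIES 0) XOR 0)) -> 1
  row 9 [01001]: (1 OR ((0 IMPLIES 0) XOR 0)) -> 1
  row 10 [01010]: (0 OR ((1 IMPLIES 1) XOR 0)) -> 1
  row 11 [01011]: (1 OR ((1 IMPLIES 1) XOR 0)) -> 1
  row 12 [01100]: (0 OR ((0 IMPLIES 0) XOR 0)) -> 1
  row 13 [01101]: (1 OR ((0 IMPLIES 0) XOR 0)) -> 1
  row 14 [01110]: (0 OR ((1 IMPLIES 1) XOR 0)) -> 1
  row 15 [01111]: (1 OR ((1 IMPLIES 1) XOR 0)) -> 1
  row 16 [10000]: (0 OR ((0 IMPLIES 0) XOR 1)) -> 0
  row 17 [10001]: (1 OR ((0 IMPLIES 0) XOR 1)) -> 1
  row 18 [10010]: (0 OR ((1 IMPLIES 1) XOR 1)) -> 0
  row 19 [10011]: (1 OR ((1 IMPLIES 1) XOR 1)) -> 1
  row 20 [10100]: (0 OR ((0 IMPLIES 0) XOR 1)) -> 0
  row 21 [10101]: (1 OR ((0 IMPLIES 0) XOR 1)) -> 1
  row 22 [10110]: (0 OR ((1 IMPLIES 1) XOR 1)) -> 0
  row 23 [10111]: (1 OR ((1 IMPLIES 1) XOR 1)) -> 1
  row 24 [11000]: (0 OR ((0 IMPLIES 0) XOR 1)) -> 0
  row 25 [11001]: (1 OR ((0 IMPLIES 0) XOR 1)) -> 1
  row 26 [11010]: (0 OR ((1 IMPLIES 1) XOR 1)) -> 0
  row 27 [11011]: (1 OR ((1 IMPLIES 1) XOR 1)) -> 1
  row 28 [11100]: (0 OR ((0 IMPLIES 0) XOR 1)) -> 0
  row 29 [11101]: (1 OR ((0 IMPLIES 0) XOR 1)) -> 1
  row 30 [11110]: (0 OR ((1 IMPLIES 1) XOR 1)) -> 0
  row 31 [11111]: (1 OR ((1 IMPLIES 1) XOR 1)) -> 1
Full result column, 8 rows per line (x1,x2 fixed per line; x3,x4,x5 runs 000..111 left to right):
  rows 0-7 [x1,x2=00]: 11111111  (ones: 8)
  rows 8-15 [x1,x2=01]: 11111111  (ones: 8)
  rows 16-23 [x1,x2=10]: 01010101  (ones: 4)
  rows 24-31 [x1,x2=11]: 01010101  (ones: 4)
Count of 1-rows = 8+8+4+4 = 24

24


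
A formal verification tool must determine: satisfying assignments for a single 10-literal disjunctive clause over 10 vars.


Step 1: Total=2^10=1024
Step 2: Unsat when all 10 false: 2^0=1
Step 3: Sat=1024-1=1023

1023


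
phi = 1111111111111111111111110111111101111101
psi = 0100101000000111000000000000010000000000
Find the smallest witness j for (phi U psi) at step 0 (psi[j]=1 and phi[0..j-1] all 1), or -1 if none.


(phi U psi) at 0: need smallest j with psi[j]=1 and phi[i]=1 for all i in [0,j).
Scan from step 0:
  step 0: phi=1, psi=0 -> continue
  step 1: psi=1 and phi held for [0,1) -> witness found
Witness step = 1

1


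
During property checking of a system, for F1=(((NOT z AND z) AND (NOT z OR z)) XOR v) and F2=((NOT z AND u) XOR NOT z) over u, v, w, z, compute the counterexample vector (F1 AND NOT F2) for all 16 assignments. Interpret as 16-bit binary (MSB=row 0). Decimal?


F1 = (((NOT z AND z) AND (NOT z OR z)) XOR v)
F2 = ((NOT z AND u) XOR NOT z)
Counterexample to F1=>F2 is where F1=1 and F2=0.
Evaluate each row (bits = u,v,w,z, MSB first):
  row 0 [0000]: F1=0 F2=1 -> F1&~F2 -> 0
  row 1 [0001]: F1=0 F2=0 -> F1&~F2 -> 0
  row 2 [0010]: F1=0 F2=1 -> F1&~F2 -> 0
  row 3 [0011]: F1=0 F2=0 -> F1&~F2 -> 0
  row 4 [0100]: F1=1 F2=1 -> F1&~F2 -> 0
  row 5 [0101]: F1=1 F2=0 -> F1&~F2 -> 1
  row 6 [0110]: F1=1 F2=1 -> F1&~F2 -> 0
  row 7 [0111]: F1=1 F2=0 -> F1&~F2 -> 1
  row 8 [1000]: F1=0 F2=0 -> F1&~F2 -> 0
  row 9 [1001]: F1=0 F2=0 -> F1&~F2 -> 0
  row 10 [1010]: F1=0 F2=0 -> F1&~F2 -> 0
  row 11 [1011]: F1=0 F2=0 -> F1&~F2 -> 0
  row 12 [1100]: F1=1 F2=0 -> F1&~F2 -> 1
  row 13 [1101]: F1=1 F2=0 -> F1&~F2 -> 1
  row 14 [1110]: F1=1 F2=0 -> F1&~F2 -> 1
  row 15 [1111]: F1=1 F2=0 -> F1&~F2 -> 1
Full result column, 4 rows per line (u,v fixed per line; w,z runs 00..11 left to right):
  rows 0-3 [u,v=00]: 0000  = hex 0
  rows 4-7 [u,v=01]: 0101  = hex 5
  rows 8-11 [u,v=10]: 0000  = hex 0
  rows 12-15 [u,v=11]: 1111  = hex F
Counterexample vector (row 0 .. row 15) = 0000010100001111
Output column grouped in 4s = 0000 0101 0000 1111 = 0x050F
Convert to decimal digit by digit (value = value*16 + digit):
  0 -> 0
  0*16 + 5 = 5
  5*16 + 0 = 80
  80*16 + 15 (F) = 1295
Decimal = 1295

1295


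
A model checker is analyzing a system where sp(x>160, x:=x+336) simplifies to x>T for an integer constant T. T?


Formula: sp(P, x:=E) = exists old_x. (x = E[old_x/x]) AND P[old_x/x] (old_x is the value of x before the assignment; eliminate old_x by solving x = E[old_x/x] for old_x)
Step 1: Precondition P: x>160, i.e. old_x > 160
Step 2: Assignment gives x = old_x + 336, so old_x = x - 336
Step 3: Substitute into P: x - 336 > 160
Step 4: Simplify: x > 160+336 = 496

496


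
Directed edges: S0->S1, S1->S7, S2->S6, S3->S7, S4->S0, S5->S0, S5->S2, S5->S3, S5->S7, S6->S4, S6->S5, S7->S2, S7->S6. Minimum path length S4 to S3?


BFS layer-by-layer from S4:
  dist 0: {S4}
  dist 1: {S0}
  dist 2: {S1}
  dist 3: {S7}
  dist 4: {S2, S6}
  dist 5: {S5}
  dist 6: {S3}
  -> S3 reached at distance 6
Shortest path length = 6

6


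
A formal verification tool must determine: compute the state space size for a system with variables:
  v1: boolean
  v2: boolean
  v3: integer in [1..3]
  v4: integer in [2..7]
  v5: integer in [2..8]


State space = product of domain sizes of all variables.
Domain sizes:
  v1 (boolean): 2
  v2 (boolean): 2
  v3 (integer in [1..3]): 3
  v4 (integer in [2..7]): 6
  v5 (integer in [2..8]): 7
Product = 2 * 2 * 3 * 6 * 7 = 504

504


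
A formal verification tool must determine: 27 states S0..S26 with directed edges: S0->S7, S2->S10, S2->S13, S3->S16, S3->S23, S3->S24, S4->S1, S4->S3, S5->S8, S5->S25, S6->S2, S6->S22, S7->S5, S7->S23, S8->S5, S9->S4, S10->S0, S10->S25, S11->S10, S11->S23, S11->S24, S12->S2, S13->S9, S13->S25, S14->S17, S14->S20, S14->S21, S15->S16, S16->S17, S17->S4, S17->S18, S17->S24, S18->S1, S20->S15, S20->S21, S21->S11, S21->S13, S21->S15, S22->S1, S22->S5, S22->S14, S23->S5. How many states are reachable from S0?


BFS from S0:
  layer 0: {S0}
  layer 1: {S7}
  layer 2: {S5, S23}
  layer 3: {S8, S25}
Reachable set: {S0, S5, S7, S8, S23, S25}
Count = 6

6


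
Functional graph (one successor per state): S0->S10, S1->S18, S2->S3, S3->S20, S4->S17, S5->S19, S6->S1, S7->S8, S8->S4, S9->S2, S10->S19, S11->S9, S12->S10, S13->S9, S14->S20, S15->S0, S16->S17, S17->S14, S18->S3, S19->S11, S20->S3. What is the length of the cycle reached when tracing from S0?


Trace from S0 until a state repeats:
  S0 -> S10 -> S19 -> S11 -> S9 -> S2 -> S3 -> S20 -> S3
S3 first seen at step 6, revisited at step 8.
Cycle length = 8 - 6 = 2

2


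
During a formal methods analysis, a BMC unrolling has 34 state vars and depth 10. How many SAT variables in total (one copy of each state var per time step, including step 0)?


BMC unrolls to depth k, creating one copy of each state var for steps 0..k.
Step count = 10 + 1 = 11 (steps 0 through 10)
Vars per step = 34
Total = 34 * 11 = 374

374


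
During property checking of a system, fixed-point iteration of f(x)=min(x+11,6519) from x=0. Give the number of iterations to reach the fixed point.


Step 1: x=0, cap=6519, increment=11
Step 2: x grows by 11 each step until capped at 6519; fixed point is x=6519
Step 3: iterations = ceil(6519/11) = 593

593


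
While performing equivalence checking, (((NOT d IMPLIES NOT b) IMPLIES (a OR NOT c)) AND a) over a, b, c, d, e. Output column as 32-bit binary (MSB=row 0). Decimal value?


Formula: (((NOT d IMPLIES NOT b) IMPLIES (a OR NOT c)) AND a) over a, b, c, d, e (32 rows)
Evaluate each row (bits = a,b,c,d,e, MSB first):
  row 0 [00000]: (((NOT 0 IMPLIES NOT 0) IMPLIES (0 OR NOT 0)) AND 0) -> 0
  row 1 [00001]: (((NOT 0 IMPLIES NOT 0) IMPLIES (0 OR NOT 0)) AND 0) -> 0
  row 2 [00010]: (((NOT 1 IMPLIES NOT 0) IMPLIES (0 OR NOT 0)) AND 0) -> 0
  row 3 [00011]: (((NOT 1 IMPLIES NOT 0) IMPLIES (0 OR NOT 0)) AND 0) -> 0
  row 4 [00100]: (((NOT 0 IMPLIES NOT 0) IMPLIES (0 OR NOT 1)) AND 0) -> 0
  row 5 [00101]: (((NOT 0 IMPLIES NOT 0) IMPLIES (0 OR NOT 1)) AND 0) -> 0
  row 6 [00110]: (((NOT 1 IMPLIES NOT 0) IMPLIES (0 OR NOT 1)) AND 0) -> 0
  row 7 [00111]: (((NOT 1 IMPLIES NOT 0) IMPLIES (0 OR NOT 1)) AND 0) -> 0
  row 8 [01000]: (((NOT 0 IMPLIES NOT 1) IMPLIES (0 OR NOT 0)) AND 0) -> 0
  row 9 [01001]: (((NOT 0 IMPLIES NOT 1) IMPLIES (0 OR NOT 0)) AND 0) -> 0
  row 10 [01010]: (((NOT 1 IMPLIES NOT 1) IMPLIES (0 OR NOT 0)) AND 0) -> 0
  row 11 [01011]: (((NOT 1 IMPLIES NOT 1) IMPLIES (0 OR NOT 0)) AND 0) -> 0
  row 12 [01100]: (((NOT 0 IMPLIES NOT 1) IMPLIES (0 OR NOT 1)) AND 0) -> 0
  row 13 [01101]: (((NOT 0 IMPLIES NOT 1) IMPLIES (0 OR NOT 1)) AND 0) -> 0
  row 14 [01110]: (((NOT 1 IMPLIES NOT 1) IMPLIES (0 OR NOT 1)) AND 0) -> 0
  row 15 [01111]: (((NOT 1 IMPLIES NOT 1) IMPLIES (0 OR NOT 1)) AND 0) -> 0
  row 16 [10000]: (((NOT 0 IMPLIES NOT 0) IMPLIES (1 OR NOT 0)) AND 1) -> 1
  row 17 [10001]: (((NOT 0 IMPLIES NOT 0) IMPLIES (1 OR NOT 0)) AND 1) -> 1
  row 18 [10010]: (((NOT 1 IMPLIES NOT 0) IMPLIES (1 OR NOT 0)) AND 1) -> 1
  row 19 [10011]: (((NOT 1 IMPLIES NOT 0) IMPLIES (1 OR NOT 0)) AND 1) -> 1
  row 20 [10100]: (((NOT 0 IMPLIES NOT 0) IMPLIES (1 OR NOT 1)) AND 1) -> 1
  row 21 [10101]: (((NOT 0 IMPLIES NOT 0) IMPLIES (1 OR NOT 1)) AND 1) -> 1
  row 22 [10110]: (((NOT 1 IMPLIES NOT 0) IMPLIES (1 OR NOT 1)) AND 1) -> 1
  row 23 [10111]: (((NOT 1 IMPLIES NOT 0) IMPLIES (1 OR NOT 1)) AND 1) -> 1
  row 24 [11000]: (((NOT 0 IMPLIES NOT 1) IMPLIES (1 OR NOT 0)) AND 1) -> 1
  row 25 [11001]: (((NOT 0 IMPLIES NOT 1) IMPLIES (1 OR NOT 0)) AND 1) -> 1
  row 26 [11010]: (((NOT 1 IMPLIES NOT 1) IMPLIES (1 OR NOT 0)) AND 1) -> 1
  row 27 [11011]: (((NOT 1 IMPLIES NOT 1) IMPLIES (1 OR NOT 0)) AND 1) -> 1
  row 28 [11100]: (((NOT 0 IMPLIES NOT 1) IMPLIES (1 OR NOT 1)) AND 1) -> 1
  row 29 [11101]: (((NOT 0 IMPLIES NOT 1) IMPLIES (1 OR NOT 1)) AND 1) -> 1
  row 30 [11110]: (((NOT 1 IMPLIES NOT 1) IMPLIES (1 OR NOT 1)) AND 1) -> 1
  row 31 [11111]: (((NOT 1 IMPLIES NOT 1) IMPLIES (1 OR NOT 1)) AND 1) -> 1
Full result column, 4 rows per line (a,b,c fixed per line; d,e runs 00..11 left to right):
  rows 0-3 [a,b,c=000]: 0000  = hex 0
  rows 4-7 [a,b,c=001]: 0000  = hex 0
  rows 8-11 [a,b,c=010]: 0000  = hex 0
  rows 12-15 [a,b,c=011]: 0000  = hex 0
  rows 16-19 [a,b,c=100]: 1111  = hex F
  rows 20-23 [a,b,c=101]: 1111  = hex F
  rows 24-27 [a,b,c=110]: 1111  = hex F
  rows 28-31 [a,b,c=111]: 1111  = hex F
Output column (row 0 .. row 31) = 00000000000000001111111111111111
Output column grouped in 4s = 0000 0000 0000 0000 1111 1111 1111 1111 = 0x0000FFFF
Convert to decimal digit by digit (value = value*16 + digit):
  0 -> 0
  0*16 + 0 = 0
  0*16 + 0 = 0
  0*16 + 0 = 0
  0*16 + 15 (F) = 15
  15*16 + 15 (F) = 255
  255*16 + 15 (F) = 4095
  4095*16 + 15 (F) = 65535
Decimal = 65535

65535


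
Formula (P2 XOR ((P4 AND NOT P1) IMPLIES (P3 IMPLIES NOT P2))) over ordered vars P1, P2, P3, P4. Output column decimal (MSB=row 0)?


Formula: (P2 XOR ((P4 AND NOT P1) IMPLIES (P3 IMPLIES NOT P2))) over P1, P2, P3, P4 (16 rows)
Evaluate each row (bits = P1,P2,P3,P4, MSB first):
  row 0 [0000]: (0 XOR ((0 AND NOT 0) IMPLIES (0 IMPLIES NOT 0))) -> 1
  row 1 [0001]: (0 XOR ((1 AND NOT 0) IMPLIES (0 IMPLIES NOT 0))) -> 1
  row 2 [0010]: (0 XOR ((0 AND NOT 0) IMPLIES (1 IMPLIES NOT 0))) -> 1
  row 3 [0011]: (0 XOR ((1 AND NOT 0) IMPLIES (1 IMPLIES NOT 0))) -> 1
  row 4 [0100]: (1 XOR ((0 AND NOT 0) IMPLIES (0 IMPLIES NOT 1))) -> 0
  row 5 [0101]: (1 XOR ((1 AND NOT 0) IMPLIES (0 IMPLIES NOT 1))) -> 0
  row 6 [0110]: (1 XOR ((0 AND NOT 0) IMPLIES (1 IMPLIES NOT 1))) -> 0
  row 7 [0111]: (1 XOR ((1 AND NOT 0) IMPLIES (1 IMPLIES NOT 1))) -> 1
  row 8 [1000]: (0 XOR ((0 AND NOT 1) IMPLIES (0 IMPLIES NOT 0))) -> 1
  row 9 [1001]: (0 XOR ((1 AND NOT 1) IMPLIES (0 IMPLIES NOT 0))) -> 1
  row 10 [1010]: (0 XOR ((0 AND NOT 1) IMPLIES (1 IMPLIES NOT 0))) -> 1
  row 11 [1011]: (0 XOR ((1 AND NOT 1) IMPLIES (1 IMPLIES NOT 0))) -> 1
  row 12 [1100]: (1 XOR ((0 AND NOT 1) IMPLIES (0 IMPLIES NOT 1))) -> 0
  row 13 [1101]: (1 XOR ((1 AND NOT 1) IMPLIES (0 IMPLIES NOT 1))) -> 0
  row 14 [1110]: (1 XOR ((0 AND NOT 1) IMPLIES (1 IMPLIES NOT 1))) -> 0
  row 15 [1111]: (1 XOR ((1 AND NOT 1) IMPLIES (1 IMPLIES NOT 1))) -> 0
Full result column, 4 rows per line (P1,P2 fixed per line; P3,P4 runs 00..11 left to right):
  rows 0-3 [P1,P2=00]: 1111  = hex F
  rows 4-7 [P1,P2=01]: 0001  = hex 1
  rows 8-11 [P1,P2=10]: 1111  = hex F
  rows 12-15 [P1,P2=11]: 0000  = hex 0
Output column (row 0 .. row 15) = 1111000111110000
Output column grouped in 4s = 1111 0001 1111 0000 = 0xF1F0
Convert to decimal digit by digit (value = value*16 + digit):
  F -> 15
  15*16 + 1 = 241
  241*16 + 15 (F) = 3871
  3871*16 + 0 = 61936
Decimal = 61936

61936


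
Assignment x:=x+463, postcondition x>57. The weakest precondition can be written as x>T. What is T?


Formula: wp(x:=E, P) = P[E/x] (substitute E for x in postcondition)
Step 1: Postcondition: x>57
Step 2: Substitute x+463 for x: x+463>57
Step 3: Solve for x: x > 57-463 = -406

-406


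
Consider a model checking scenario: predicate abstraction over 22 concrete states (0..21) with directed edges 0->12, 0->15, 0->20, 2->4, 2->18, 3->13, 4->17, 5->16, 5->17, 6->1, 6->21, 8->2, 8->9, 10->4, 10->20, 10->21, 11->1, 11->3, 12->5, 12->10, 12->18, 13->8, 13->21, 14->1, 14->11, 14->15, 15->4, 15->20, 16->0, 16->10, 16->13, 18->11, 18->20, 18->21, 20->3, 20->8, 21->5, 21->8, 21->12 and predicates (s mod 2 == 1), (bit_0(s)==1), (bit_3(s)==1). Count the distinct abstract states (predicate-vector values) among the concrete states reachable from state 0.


BFS from 0:
Concrete reachable: {0, 1, 2, 3, 4, 5, 8, 9, 10, 11, 12, 13, 15, 16, 17, 18, 20, 21}
Abstract via predicates (s mod 2 == 1), (bit_0(s)==1), (bit_3(s)==1):
  (0,0,0) <- {0, 2, 4, 16, 18, 20}
  (0,0,1) <- {8, 10, 12}
  (1,1,0) <- {1, 3, 5, 17, 21}
  (1,1,1) <- {9, 11, 13, 15}
Distinct abstract states = 4

4


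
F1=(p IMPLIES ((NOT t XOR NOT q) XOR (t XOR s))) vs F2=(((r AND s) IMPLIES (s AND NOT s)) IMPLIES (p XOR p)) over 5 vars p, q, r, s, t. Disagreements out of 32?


F1 = (p IMPLIES ((NOT t XOR NOT q) XOR (t XOR s)))
F2 = (((r AND s) IMPLIES (s AND NOT s)) IMPLIES (p XOR p))
Evaluate both on each of 32 rows (bits = p,q,r,s,t):
  row 0 [00000]: F1=1 F2=0 (differ) -> 1
  row 1 [00001]: F1=1 F2=0 (differ) -> 1
  row 2 [00010]: F1=1 F2=0 (differ) -> 1
  row 3 [00011]: F1=1 F2=0 (differ) -> 1
  row 4 [00100]: F1=1 F2=0 (differ) -> 1
  row 5 [00101]: F1=1 F2=0 (differ) -> 1
  row 6 [00110]: F1=1 F2=1 -> 0
  row 7 [00111]: F1=1 F2=1 -> 0
  row 8 [01000]: F1=1 F2=0 (differ) -> 1
  row 9 [01001]: F1=1 F2=0 (differ) -> 1
  row 10 [01010]: F1=1 F2=0 (differ) -> 1
  row 11 [01011]: F1=1 F2=0 (differ) -> 1
  row 12 [01100]: F1=1 F2=0 (differ) -> 1
  row 13 [01101]: F1=1 F2=0 (differ) -> 1
  row 14 [01110]: F1=1 F2=1 -> 0
  row 15 [01111]: F1=1 F2=1 -> 0
  row 16 [10000]: F1=0 F2=0 -> 0
  row 17 [10001]: F1=0 F2=0 -> 0
  row 18 [10010]: F1=1 F2=0 (differ) -> 1
  row 19 [10011]: F1=1 F2=0 (differ) -> 1
  row 20 [10100]: F1=0 F2=0 -> 0
  row 21 [10101]: F1=0 F2=0 -> 0
  row 22 [10110]: F1=1 F2=1 -> 0
  row 23 [10111]: F1=1 F2=1 -> 0
  row 24 [11000]: F1=1 F2=0 (differ) -> 1
  row 25 [11001]: F1=1 F2=0 (differ) -> 1
  row 26 [11010]: F1=0 F2=0 -> 0
  row 27 [11011]: F1=0 F2=0 -> 0
  row 28 [11100]: F1=1 F2=0 (differ) -> 1
  row 29 [11101]: F1=1 F2=0 (differ) -> 1
  row 30 [11110]: F1=0 F2=1 (differ) -> 1
  row 31 [11111]: F1=0 F2=1 (differ) -> 1
Full result column, 8 rows per line (p,q fixed per line; r,s,t runs 000..111 left to right):
  rows 0-7 [p,q=00]: 11111100  (ones: 6)
  rows 8-15 [p,q=01]: 11111100  (ones: 6)
  rows 16-23 [p,q=10]: 00110000  (ones: 2)
  rows 24-31 [p,q=11]: 11001111  (ones: 6)
Disagreements = 6+6+2+6 = 20

20


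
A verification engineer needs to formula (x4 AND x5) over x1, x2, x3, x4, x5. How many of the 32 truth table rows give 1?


Formula: (x4 AND x5) over 5 vars (32 rows)
Evaluate each row (x1, x2, x3, x4, x5 as bits, MSB first):
  row 0 [00000]: (0 AND 0) -> 0
  row 1 [00001]: (0 AND 1) -> 0
  row 2 [00010]: (1 AND 0) -> 0
  row 3 [00011]: (1 AND 1) -> 1
  row 4 [00100]: (0 AND 0) -> 0
  row 5 [00101]: (0 AND 1) -> 0
  row 6 [00110]: (1 AND 0) -> 0
  row 7 [00111]: (1 AND 1) -> 1
  row 8 [01000]: (0 AND 0) -> 0
  row 9 [01001]: (0 AND 1) -> 0
  row 10 [01010]: (1 AND 0) -> 0
  row 11 [01011]: (1 AND 1) -> 1
  row 12 [01100]: (0 AND 0) -> 0
  row 13 [01101]: (0 AND 1) -> 0
  row 14 [01110]: (1 AND 0) -> 0
  row 15 [01111]: (1 AND 1) -> 1
  row 16 [10000]: (0 AND 0) -> 0
  row 17 [10001]: (0 AND 1) -> 0
  row 18 [10010]: (1 AND 0) -> 0
  row 19 [10011]: (1 AND 1) -> 1
  row 20 [10100]: (0 AND 0) -> 0
  row 21 [10101]: (0 AND 1) -> 0
  row 22 [10110]: (1 AND 0) -> 0
  row 23 [10111]: (1 AND 1) -> 1
  row 24 [11000]: (0 AND 0) -> 0
  row 25 [11001]: (0 AND 1) -> 0
  row 26 [11010]: (1 AND 0) -> 0
  row 27 [11011]: (1 AND 1) -> 1
  row 28 [11100]: (0 AND 0) -> 0
  row 29 [11101]: (0 AND 1) -> 0
  row 30 [11110]: (1 AND 0) -> 0
  row 31 [11111]: (1 AND 1) -> 1
Full result column, 8 rows per line (x1,x2 fixed per line; x3,x4,x5 runs 000..111 left to right):
  rows 0-7 [x1,x2=00]: 00010001  (ones: 2)
  rows 8-15 [x1,x2=01]: 00010001  (ones: 2)
  rows 16-23 [x1,x2=10]: 00010001  (ones: 2)
  rows 24-31 [x1,x2=11]: 00010001  (ones: 2)
Count of 1-rows = 2+2+2+2 = 8

8


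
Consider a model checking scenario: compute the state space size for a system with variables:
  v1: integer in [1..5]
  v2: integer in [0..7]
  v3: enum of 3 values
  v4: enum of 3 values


State space = product of domain sizes of all variables.
Domain sizes:
  v1 (integer in [1..5]): 5
  v2 (integer in [0..7]): 8
  v3 (enum of 3 values): 3
  v4 (enum of 3 values): 3
Product = 5 * 8 * 3 * 3 = 360

360


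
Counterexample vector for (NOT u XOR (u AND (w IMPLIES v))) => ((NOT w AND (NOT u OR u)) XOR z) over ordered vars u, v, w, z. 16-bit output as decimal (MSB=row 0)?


F1 = (NOT u XOR (u AND (w IMPLIES v)))
F2 = ((NOT w AND (NOT u OR u)) XOR z)
Counterexample to F1=>F2 is where F1=1 and F2=0.
Evaluate each row (bits = u,v,w,z, MSB first):
  row 0 [0000]: F1=1 F2=1 -> F1&~F2 -> 0
  row 1 [0001]: F1=1 F2=0 -> F1&~F2 -> 1
  row 2 [0010]: F1=1 F2=0 -> F1&~F2 -> 1
  row 3 [0011]: F1=1 F2=1 -> F1&~F2 -> 0
  row 4 [0100]: F1=1 F2=1 -> F1&~F2 -> 0
  row 5 [0101]: F1=1 F2=0 -> F1&~F2 -> 1
  row 6 [0110]: F1=1 F2=0 -> F1&~F2 -> 1
  row 7 [0111]: F1=1 F2=1 -> F1&~F2 -> 0
  row 8 [1000]: F1=1 F2=1 -> F1&~F2 -> 0
  row 9 [1001]: F1=1 F2=0 -> F1&~F2 -> 1
  row 10 [1010]: F1=0 F2=0 -> F1&~F2 -> 0
  row 11 [1011]: F1=0 F2=1 -> F1&~F2 -> 0
  row 12 [1100]: F1=1 F2=1 -> F1&~F2 -> 0
  row 13 [1101]: F1=1 F2=0 -> F1&~F2 -> 1
  row 14 [1110]: F1=1 F2=0 -> F1&~F2 -> 1
  row 15 [1111]: F1=1 F2=1 -> F1&~F2 -> 0
Full result column, 4 rows per line (u,v fixed per line; w,z runs 00..11 left to right):
  rows 0-3 [u,v=00]: 0110  = hex 6
  rows 4-7 [u,v=01]: 0110  = hex 6
  rows 8-11 [u,v=10]: 0100  = hex 4
  rows 12-15 [u,v=11]: 0110  = hex 6
Counterexample vector (row 0 .. row 15) = 0110011001000110
Output column grouped in 4s = 0110 0110 0100 0110 = 0x6646
Convert to decimal digit by digit (value = value*16 + digit):
  6 -> 6
  6*16 + 6 = 102
  102*16 + 4 = 1636
  1636*16 + 6 = 26182
Decimal = 26182

26182


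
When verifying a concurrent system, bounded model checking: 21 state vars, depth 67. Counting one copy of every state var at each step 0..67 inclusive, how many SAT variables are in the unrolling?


BMC unrolls to depth k, creating one copy of each state var for steps 0..k.
Step count = 67 + 1 = 68 (steps 0 through 67)
Vars per step = 21
Total = 21 * 68 = 1428

1428


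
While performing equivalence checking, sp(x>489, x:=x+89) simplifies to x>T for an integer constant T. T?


Formula: sp(P, x:=E) = exists old_x. (x = E[old_x/x]) AND P[old_x/x] (old_x is the value of x before the assignment; eliminate old_x by solving x = E[old_x/x] for old_x)
Step 1: Precondition P: x>489, i.e. old_x > 489
Step 2: Assignment gives x = old_x + 89, so old_x = x - 89
Step 3: Substitute into P: x - 89 > 489
Step 4: Simplify: x > 489+89 = 578

578


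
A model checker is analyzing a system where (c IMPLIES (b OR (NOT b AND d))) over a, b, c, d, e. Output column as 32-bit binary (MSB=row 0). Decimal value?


Formula: (c IMPLIES (b OR (NOT b AND d))) over a, b, c, d, e (32 rows)
Evaluate each row (bits = a,b,c,d,e, MSB first):
  row 0 [00000]: (0 IMPLIES (0 OR (NOT 0 AND 0))) -> 1
  row 1 [00001]: (0 IMPLIES (0 OR (NOT 0 AND 0))) -> 1
  row 2 [00010]: (0 IMPLIES (0 OR (NOT 0 AND 1))) -> 1
  row 3 [00011]: (0 IMPLIES (0 OR (NOT 0 AND 1))) -> 1
  row 4 [00100]: (1 IMPLIES (0 OR (NOT 0 AND 0))) -> 0
  row 5 [00101]: (1 IMPLIES (0 OR (NOT 0 AND 0))) -> 0
  row 6 [00110]: (1 IMPLIES (0 OR (NOT 0 AND 1))) -> 1
  row 7 [00111]: (1 IMPLIES (0 OR (NOT 0 AND 1))) -> 1
  row 8 [01000]: (0 IMPLIES (1 OR (NOT 1 AND 0))) -> 1
  row 9 [01001]: (0 IMPLIES (1 OR (NOT 1 AND 0))) -> 1
  row 10 [01010]: (0 IMPLIES (1 OR (NOT 1 AND 1))) -> 1
  row 11 [01011]: (0 IMPLIES (1 OR (NOT 1 AND 1))) -> 1
  row 12 [01100]: (1 IMPLIES (1 OR (NOT 1 AND 0))) -> 1
  row 13 [01101]: (1 IMPLIES (1 OR (NOT 1 AND 0))) -> 1
  row 14 [01110]: (1 IMPLIES (1 OR (NOT 1 AND 1))) -> 1
  row 15 [01111]: (1 IMPLIES (1 OR (NOT 1 AND 1))) -> 1
  row 16 [10000]: (0 IMPLIES (0 OR (NOT 0 AND 0))) -> 1
  row 17 [10001]: (0 IMPLIES (0 OR (NOT 0 AND 0))) -> 1
  row 18 [10010]: (0 IMPLIES (0 OR (NOT 0 AND 1))) -> 1
  row 19 [10011]: (0 IMPLIES (0 OR (NOT 0 AND 1))) -> 1
  row 20 [10100]: (1 IMPLIES (0 OR (NOT 0 AND 0))) -> 0
  row 21 [10101]: (1 IMPLIES (0 OR (NOT 0 AND 0))) -> 0
  row 22 [10110]: (1 IMPLIES (0 OR (NOT 0 AND 1))) -> 1
  row 23 [10111]: (1 IMPLIES (0 OR (NOT 0 AND 1))) -> 1
  row 24 [11000]: (0 IMPLIES (1 OR (NOT 1 AND 0))) -> 1
  row 25 [11001]: (0 IMPLIES (1 OR (NOT 1 AND 0))) -> 1
  row 26 [11010]: (0 IMPLIES (1 OR (NOT 1 AND 1))) -> 1
  row 27 [11011]: (0 IMPLIES (1 OR (NOT 1 AND 1))) -> 1
  row 28 [11100]: (1 IMPLIES (1 OR (NOT 1 AND 0))) -> 1
  row 29 [11101]: (1 IMPLIES (1 OR (NOT 1 AND 0))) -> 1
  row 30 [11110]: (1 IMPLIES (1 OR (NOT 1 AND 1))) -> 1
  row 31 [11111]: (1 IMPLIES (1 OR (NOT 1 AND 1))) -> 1
Full result column, 4 rows per line (a,b,c fixed per line; d,e runs 00..11 left to right):
  rows 0-3 [a,b,c=000]: 1111  = hex F
  rows 4-7 [a,b,c=001]: 0011  = hex 3
  rows 8-11 [a,b,c=010]: 1111  = hex F
  rows 12-15 [a,b,c=011]: 1111  = hex F
  rows 16-19 [a,b,c=100]: 1111  = hex F
  rows 20-23 [a,b,c=101]: 0011  = hex 3
  rows 24-27 [a,b,c=110]: 1111  = hex F
  rows 28-31 [a,b,c=111]: 1111  = hex F
Output column (row 0 .. row 31) = 11110011111111111111001111111111
Output column grouped in 4s = 1111 0011 1111 1111 1111 0011 1111 1111 = 0xF3FFF3FF
Convert to decimal digit by digit (value = value*16 + digit):
  F -> 15
  15*16 + 3 = 243
  243*16 + 15 (F) = 3903
  3903*16 + 15 (F) = 62463
  62463*16 + 15 (F) = 999423
  999423*16 + 3 = 15990771
  15990771*16 + 15 (F) = 255852351
  255852351*16 + 15 (F) = 4093637631
Decimal = 4093637631

4093637631


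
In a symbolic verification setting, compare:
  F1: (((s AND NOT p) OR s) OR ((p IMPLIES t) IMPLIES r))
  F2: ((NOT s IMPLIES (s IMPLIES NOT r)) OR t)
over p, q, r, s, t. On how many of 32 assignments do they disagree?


F1 = (((s AND NOT p) OR s) OR ((p IMPLIES t) IMPLIES r))
F2 = ((NOT s IMPLIES (s IMPLIES NOT r)) OR t)
Evaluate both on each of 32 rows (bits = p,q,r,s,t):
  row 0 [00000]: F1=0 F2=1 (differ) -> 1
  row 1 [00001]: F1=0 F2=1 (differ) -> 1
  row 2 [00010]: F1=1 F2=1 -> 0
  row 3 [00011]: F1=1 F2=1 -> 0
  row 4 [00100]: F1=1 F2=1 -> 0
  row 5 [00101]: F1=1 F2=1 -> 0
  row 6 [00110]: F1=1 F2=1 -> 0
  row 7 [00111]: F1=1 F2=1 -> 0
  row 8 [01000]: F1=0 F2=1 (differ) -> 1
  row 9 [01001]: F1=0 F2=1 (differ) -> 1
  row 10 [01010]: F1=1 F2=1 -> 0
  row 11 [01011]: F1=1 F2=1 -> 0
  row 12 [01100]: F1=1 F2=1 -> 0
  row 13 [01101]: F1=1 F2=1 -> 0
  row 14 [01110]: F1=1 F2=1 -> 0
  row 15 [01111]: F1=1 F2=1 -> 0
  row 16 [10000]: F1=1 F2=1 -> 0
  row 17 [10001]: F1=0 F2=1 (differ) -> 1
  row 18 [10010]: F1=1 F2=1 -> 0
  row 19 [10011]: F1=1 F2=1 -> 0
  row 20 [10100]: F1=1 F2=1 -> 0
  row 21 [10101]: F1=1 F2=1 -> 0
  row 22 [10110]: F1=1 F2=1 -> 0
  row 23 [10111]: F1=1 F2=1 -> 0
  row 24 [11000]: F1=1 F2=1 -> 0
  row 25 [11001]: F1=0 F2=1 (differ) -> 1
  row 26 [11010]: F1=1 F2=1 -> 0
  row 27 [11011]: F1=1 F2=1 -> 0
  row 28 [11100]: F1=1 F2=1 -> 0
  row 29 [11101]: F1=1 F2=1 -> 0
  row 30 [11110]: F1=1 F2=1 -> 0
  row 31 [11111]: F1=1 F2=1 -> 0
Full result column, 8 rows per line (p,q fixed per line; r,s,t runs 000..111 left to right):
  rows 0-7 [p,q=00]: 11000000  (ones: 2)
  rows 8-15 [p,q=01]: 11000000  (ones: 2)
  rows 16-23 [p,q=10]: 01000000  (ones: 1)
  rows 24-31 [p,q=11]: 01000000  (ones: 1)
Disagreements = 2+2+1+1 = 6

6


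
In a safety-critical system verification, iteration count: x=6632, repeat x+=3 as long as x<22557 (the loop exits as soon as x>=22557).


Step 1: x goes from 6632 toward 22557 by 3; the body runs while x<22557, so iterations = ceil((bound-start)/step)
Step 2: Distance=15925
Step 3: ceil(15925/3)=5309

5309


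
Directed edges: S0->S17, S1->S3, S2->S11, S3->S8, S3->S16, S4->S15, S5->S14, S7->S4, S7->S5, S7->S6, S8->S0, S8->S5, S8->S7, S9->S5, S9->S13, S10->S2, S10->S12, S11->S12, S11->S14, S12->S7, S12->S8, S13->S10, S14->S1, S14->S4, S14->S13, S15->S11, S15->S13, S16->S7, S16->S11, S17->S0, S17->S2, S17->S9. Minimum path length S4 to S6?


BFS layer-by-layer from S4:
  dist 0: {S4}
  dist 1: {S15}
  dist 2: {S11, S13}
  dist 3: {S10, S12, S14}
  dist 4: {S1, S2, S7, S8}
  dist 5: {S0, S3, S5, S6}
  -> S6 reached at distance 5
Shortest path length = 5

5


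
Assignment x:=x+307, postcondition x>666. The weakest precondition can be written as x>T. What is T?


Formula: wp(x:=E, P) = P[E/x] (substitute E for x in postcondition)
Step 1: Postcondition: x>666
Step 2: Substitute x+307 for x: x+307>666
Step 3: Solve for x: x > 666-307 = 359

359


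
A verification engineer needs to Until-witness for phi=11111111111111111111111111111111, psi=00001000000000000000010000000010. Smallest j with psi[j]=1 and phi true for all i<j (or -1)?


(phi U psi) at 0: need smallest j with psi[j]=1 and phi[i]=1 for all i in [0,j).
Scan from step 0:
  step 0: phi=1, psi=0 -> continue
  step 1: phi=1, psi=0 -> continue
  step 2: phi=1, psi=0 -> continue
  step 3: phi=1, psi=0 -> continue
  step 4: psi=1 and phi held for [0,4) -> witness found
Witness step = 4

4


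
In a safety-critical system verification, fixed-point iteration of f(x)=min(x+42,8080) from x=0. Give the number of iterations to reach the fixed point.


Step 1: x=0, cap=8080, increment=42
Step 2: x grows by 42 each step until capped at 8080; fixed point is x=8080
Step 3: iterations = ceil(8080/42) = 193

193


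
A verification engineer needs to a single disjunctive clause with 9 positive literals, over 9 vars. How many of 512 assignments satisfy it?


Step 1: Total=2^9=512
Step 2: Unsat when all 9 false: 2^0=1
Step 3: Sat=512-1=511

511


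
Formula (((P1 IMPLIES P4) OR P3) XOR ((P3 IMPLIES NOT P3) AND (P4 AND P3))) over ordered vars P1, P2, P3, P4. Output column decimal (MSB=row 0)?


Formula: (((P1 IMPLIES P4) OR P3) XOR ((P3 IMPLIES NOT P3) AND (P4 AND P3))) over P1, P2, P3, P4 (16 rows)
Evaluate each row (bits = P1,P2,P3,P4, MSB first):
  row 0 [0000]: (((0 IMPLIES 0) OR 0) XOR ((0 IMPLIES NOT 0) AND (0 AND 0))) -> 1
  row 1 [0001]: (((0 IMPLIES 1) OR 0) XOR ((0 IMPLIES NOT 0) AND (1 AND 0))) -> 1
  row 2 [0010]: (((0 IMPLIES 0) OR 1) XOR ((1 IMPLIES NOT 1) AND (0 AND 1))) -> 1
  row 3 [0011]: (((0 IMPLIES 1) OR 1) XOR ((1 IMPLIES NOT 1) AND (1 AND 1))) -> 1
  row 4 [0100]: (((0 IMPLIES 0) OR 0) XOR ((0 IMPLIES NOT 0) AND (0 AND 0))) -> 1
  row 5 [0101]: (((0 IMPLIES 1) OR 0) XOR ((0 IMPLIES NOT 0) AND (1 AND 0))) -> 1
  row 6 [0110]: (((0 IMPLIES 0) OR 1) XOR ((1 IMPLIES NOT 1) AND (0 AND 1))) -> 1
  row 7 [0111]: (((0 IMPLIES 1) OR 1) XOR ((1 IMPLIES NOT 1) AND (1 AND 1))) -> 1
  row 8 [1000]: (((1 IMPLIES 0) OR 0) XOR ((0 IMPLIES NOT 0) AND (0 AND 0))) -> 0
  row 9 [1001]: (((1 IMPLIES 1) OR 0) XOR ((0 IMPLIES NOT 0) AND (1 AND 0))) -> 1
  row 10 [1010]: (((1 IMPLIES 0) OR 1) XOR ((1 IMPLIES NOT 1) AND (0 AND 1))) -> 1
  row 11 [1011]: (((1 IMPLIES 1) OR 1) XOR ((1 IMPLIES NOT 1) AND (1 AND 1))) -> 1
  row 12 [1100]: (((1 IMPLIES 0) OR 0) XOR ((0 IMPLIES NOT 0) AND (0 AND 0))) -> 0
  row 13 [1101]: (((1 IMPLIES 1) OR 0) XOR ((0 IMPLIES NOT 0) AND (1 AND 0))) -> 1
  row 14 [1110]: (((1 IMPLIES 0) OR 1) XOR ((1 IMPLIES NOT 1) AND (0 AND 1))) -> 1
  row 15 [1111]: (((1 IMPLIES 1) OR 1) XOR ((1 IMPLIES NOT 1) AND (1 AND 1))) -> 1
Full result column, 4 rows per line (P1,P2 fixed per line; P3,P4 runs 00..11 left to right):
  rows 0-3 [P1,P2=00]: 1111  = hex F
  rows 4-7 [P1,P2=01]: 1111  = hex F
  rows 8-11 [P1,P2=10]: 0111  = hex 7
  rows 12-15 [P1,P2=11]: 0111  = hex 7
Output column (row 0 .. row 15) = 1111111101110111
Output column grouped in 4s = 1111 1111 0111 0111 = 0xFF77
Convert to decimal digit by digit (value = value*16 + digit):
  F -> 15
  15*16 + 15 (F) = 255
  255*16 + 7 = 4087
  4087*16 + 7 = 65399
Decimal = 65399

65399
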